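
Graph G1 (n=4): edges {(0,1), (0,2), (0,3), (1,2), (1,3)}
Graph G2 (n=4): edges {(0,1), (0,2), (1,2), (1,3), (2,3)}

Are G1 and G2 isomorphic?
Yes, isomorphic

The graphs are isomorphic.
One valid mapping φ: V(G1) → V(G2): 0→2, 1→1, 2→3, 3→0

Verify φ preserves adjacency — for each edge of G1, its image is an edge of G2:
  (0,1) → (φ(0),φ(1)) = (1,2) ∈ E(G2) ✓
  (0,2) → (φ(0),φ(2)) = (2,3) ∈ E(G2) ✓
  (0,3) → (φ(0),φ(3)) = (0,2) ∈ E(G2) ✓
  (1,2) → (φ(1),φ(2)) = (1,3) ∈ E(G2) ✓
  (1,3) → (φ(1),φ(3)) = (0,1) ∈ E(G2) ✓
All 5 edges of G1 map to edges of G2, and |E(G1)| = |E(G2)| = 5, so φ is a bijection on edges as well as vertices. Hence G1 ≅ G2.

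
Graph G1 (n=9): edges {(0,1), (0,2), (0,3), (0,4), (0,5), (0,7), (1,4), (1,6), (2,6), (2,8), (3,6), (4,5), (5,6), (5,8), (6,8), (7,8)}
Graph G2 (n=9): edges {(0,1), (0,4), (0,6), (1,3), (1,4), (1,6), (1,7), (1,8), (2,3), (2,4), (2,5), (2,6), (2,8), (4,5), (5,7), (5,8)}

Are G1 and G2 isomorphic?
Yes, isomorphic

The graphs are isomorphic.
One valid mapping φ: V(G1) → V(G2): 0→1, 1→6, 2→8, 3→3, 4→0, 5→4, 6→2, 7→7, 8→5

Verify φ preserves adjacency — for each edge of G1, its image is an edge of G2:
  (0,1) → (φ(0),φ(1)) = (1,6) ∈ E(G2) ✓
  (0,2) → (φ(0),φ(2)) = (1,8) ∈ E(G2) ✓
  (0,3) → (φ(0),φ(3)) = (1,3) ∈ E(G2) ✓
  (0,4) → (φ(0),φ(4)) = (0,1) ∈ E(G2) ✓
  (0,5) → (φ(0),φ(5)) = (1,4) ∈ E(G2) ✓
  (0,7) → (φ(0),φ(7)) = (1,7) ∈ E(G2) ✓
  (1,4) → (φ(1),φ(4)) = (0,6) ∈ E(G2) ✓
  (1,6) → (φ(1),φ(6)) = (2,6) ∈ E(G2) ✓
  (2,6) → (φ(2),φ(6)) = (2,8) ∈ E(G2) ✓
  (2,8) → (φ(2),φ(8)) = (5,8) ∈ E(G2) ✓
  (3,6) → (φ(3),φ(6)) = (2,3) ∈ E(G2) ✓
  (4,5) → (φ(4),φ(5)) = (0,4) ∈ E(G2) ✓
  (5,6) → (φ(5),φ(6)) = (2,4) ∈ E(G2) ✓
  (5,8) → (φ(5),φ(8)) = (4,5) ∈ E(G2) ✓
  (6,8) → (φ(6),φ(8)) = (2,5) ∈ E(G2) ✓
  (7,8) → (φ(7),φ(8)) = (5,7) ∈ E(G2) ✓
All 16 edges of G1 map to edges of G2, and |E(G1)| = |E(G2)| = 16, so φ is a bijection on edges as well as vertices. Hence G1 ≅ G2.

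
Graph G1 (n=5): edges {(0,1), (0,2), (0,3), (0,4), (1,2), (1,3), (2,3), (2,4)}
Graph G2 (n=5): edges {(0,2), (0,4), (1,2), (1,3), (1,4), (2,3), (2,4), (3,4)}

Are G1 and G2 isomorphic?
Yes, isomorphic

The graphs are isomorphic.
One valid mapping φ: V(G1) → V(G2): 0→2, 1→3, 2→4, 3→1, 4→0

Verify φ preserves adjacency — for each edge of G1, its image is an edge of G2:
  (0,1) → (φ(0),φ(1)) = (2,3) ∈ E(G2) ✓
  (0,2) → (φ(0),φ(2)) = (2,4) ∈ E(G2) ✓
  (0,3) → (φ(0),φ(3)) = (1,2) ∈ E(G2) ✓
  (0,4) → (φ(0),φ(4)) = (0,2) ∈ E(G2) ✓
  (1,2) → (φ(1),φ(2)) = (3,4) ∈ E(G2) ✓
  (1,3) → (φ(1),φ(3)) = (1,3) ∈ E(G2) ✓
  (2,3) → (φ(2),φ(3)) = (1,4) ∈ E(G2) ✓
  (2,4) → (φ(2),φ(4)) = (0,4) ∈ E(G2) ✓
All 8 edges of G1 map to edges of G2, and |E(G1)| = |E(G2)| = 8, so φ is a bijection on edges as well as vertices. Hence G1 ≅ G2.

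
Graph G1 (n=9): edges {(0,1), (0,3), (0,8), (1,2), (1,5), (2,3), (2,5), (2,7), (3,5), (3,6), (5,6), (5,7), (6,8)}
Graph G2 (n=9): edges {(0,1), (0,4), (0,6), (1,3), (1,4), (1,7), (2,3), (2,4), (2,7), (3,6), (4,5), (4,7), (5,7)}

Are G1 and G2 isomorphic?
Yes, isomorphic

The graphs are isomorphic.
One valid mapping φ: V(G1) → V(G2): 0→3, 1→2, 2→7, 3→1, 4→8, 5→4, 6→0, 7→5, 8→6

Verify φ preserves adjacency — for each edge of G1, its image is an edge of G2:
  (0,1) → (φ(0),φ(1)) = (2,3) ∈ E(G2) ✓
  (0,3) → (φ(0),φ(3)) = (1,3) ∈ E(G2) ✓
  (0,8) → (φ(0),φ(8)) = (3,6) ∈ E(G2) ✓
  (1,2) → (φ(1),φ(2)) = (2,7) ∈ E(G2) ✓
  (1,5) → (φ(1),φ(5)) = (2,4) ∈ E(G2) ✓
  (2,3) → (φ(2),φ(3)) = (1,7) ∈ E(G2) ✓
  (2,5) → (φ(2),φ(5)) = (4,7) ∈ E(G2) ✓
  (2,7) → (φ(2),φ(7)) = (5,7) ∈ E(G2) ✓
  (3,5) → (φ(3),φ(5)) = (1,4) ∈ E(G2) ✓
  (3,6) → (φ(3),φ(6)) = (0,1) ∈ E(G2) ✓
  (5,6) → (φ(5),φ(6)) = (0,4) ∈ E(G2) ✓
  (5,7) → (φ(5),φ(7)) = (4,5) ∈ E(G2) ✓
  (6,8) → (φ(6),φ(8)) = (0,6) ∈ E(G2) ✓
All 13 edges of G1 map to edges of G2, and |E(G1)| = |E(G2)| = 13, so φ is a bijection on edges as well as vertices. Hence G1 ≅ G2.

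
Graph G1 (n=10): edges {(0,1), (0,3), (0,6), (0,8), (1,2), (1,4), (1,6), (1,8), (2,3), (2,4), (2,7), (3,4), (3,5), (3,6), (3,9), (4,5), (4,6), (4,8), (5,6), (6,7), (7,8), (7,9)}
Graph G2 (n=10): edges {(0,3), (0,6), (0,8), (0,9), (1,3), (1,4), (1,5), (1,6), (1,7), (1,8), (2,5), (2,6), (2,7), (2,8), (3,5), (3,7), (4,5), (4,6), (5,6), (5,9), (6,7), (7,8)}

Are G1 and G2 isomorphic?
Yes, isomorphic

The graphs are isomorphic.
One valid mapping φ: V(G1) → V(G2): 0→2, 1→7, 2→3, 3→5, 4→1, 5→4, 6→6, 7→0, 8→8, 9→9

Verify φ preserves adjacency — for each edge of G1, its image is an edge of G2:
  (0,1) → (φ(0),φ(1)) = (2,7) ∈ E(G2) ✓
  (0,3) → (φ(0),φ(3)) = (2,5) ∈ E(G2) ✓
  (0,6) → (φ(0),φ(6)) = (2,6) ∈ E(G2) ✓
  (0,8) → (φ(0),φ(8)) = (2,8) ∈ E(G2) ✓
  (1,2) → (φ(1),φ(2)) = (3,7) ∈ E(G2) ✓
  (1,4) → (φ(1),φ(4)) = (1,7) ∈ E(G2) ✓
  (1,6) → (φ(1),φ(6)) = (6,7) ∈ E(G2) ✓
  (1,8) → (φ(1),φ(8)) = (7,8) ∈ E(G2) ✓
  (2,3) → (φ(2),φ(3)) = (3,5) ∈ E(G2) ✓
  (2,4) → (φ(2),φ(4)) = (1,3) ∈ E(G2) ✓
  (2,7) → (φ(2),φ(7)) = (0,3) ∈ E(G2) ✓
  (3,4) → (φ(3),φ(4)) = (1,5) ∈ E(G2) ✓
  (3,5) → (φ(3),φ(5)) = (4,5) ∈ E(G2) ✓
  (3,6) → (φ(3),φ(6)) = (5,6) ∈ E(G2) ✓
  (3,9) → (φ(3),φ(9)) = (5,9) ∈ E(G2) ✓
  (4,5) → (φ(4),φ(5)) = (1,4) ∈ E(G2) ✓
  (4,6) → (φ(4),φ(6)) = (1,6) ∈ E(G2) ✓
  (4,8) → (φ(4),φ(8)) = (1,8) ∈ E(G2) ✓
  (5,6) → (φ(5),φ(6)) = (4,6) ∈ E(G2) ✓
  (6,7) → (φ(6),φ(7)) = (0,6) ∈ E(G2) ✓
  (7,8) → (φ(7),φ(8)) = (0,8) ∈ E(G2) ✓
  (7,9) → (φ(7),φ(9)) = (0,9) ∈ E(G2) ✓
All 22 edges of G1 map to edges of G2, and |E(G1)| = |E(G2)| = 22, so φ is a bijection on edges as well as vertices. Hence G1 ≅ G2.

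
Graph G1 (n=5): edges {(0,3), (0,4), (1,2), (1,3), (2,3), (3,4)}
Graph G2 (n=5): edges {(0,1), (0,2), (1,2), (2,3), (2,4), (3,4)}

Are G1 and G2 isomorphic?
Yes, isomorphic

The graphs are isomorphic.
One valid mapping φ: V(G1) → V(G2): 0→3, 1→1, 2→0, 3→2, 4→4

Verify φ preserves adjacency — for each edge of G1, its image is an edge of G2:
  (0,3) → (φ(0),φ(3)) = (2,3) ∈ E(G2) ✓
  (0,4) → (φ(0),φ(4)) = (3,4) ∈ E(G2) ✓
  (1,2) → (φ(1),φ(2)) = (0,1) ∈ E(G2) ✓
  (1,3) → (φ(1),φ(3)) = (1,2) ∈ E(G2) ✓
  (2,3) → (φ(2),φ(3)) = (0,2) ∈ E(G2) ✓
  (3,4) → (φ(3),φ(4)) = (2,4) ∈ E(G2) ✓
All 6 edges of G1 map to edges of G2, and |E(G1)| = |E(G2)| = 6, so φ is a bijection on edges as well as vertices. Hence G1 ≅ G2.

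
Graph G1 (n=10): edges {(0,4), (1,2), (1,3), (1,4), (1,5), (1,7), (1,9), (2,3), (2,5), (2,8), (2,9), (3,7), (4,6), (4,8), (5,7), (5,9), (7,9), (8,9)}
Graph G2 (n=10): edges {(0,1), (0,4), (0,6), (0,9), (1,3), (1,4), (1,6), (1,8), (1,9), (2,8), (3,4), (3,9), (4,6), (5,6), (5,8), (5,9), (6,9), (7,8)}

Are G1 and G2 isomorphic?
Yes, isomorphic

The graphs are isomorphic.
One valid mapping φ: V(G1) → V(G2): 0→2, 1→1, 2→9, 3→3, 4→8, 5→0, 6→7, 7→4, 8→5, 9→6

Verify φ preserves adjacency — for each edge of G1, its image is an edge of G2:
  (0,4) → (φ(0),φ(4)) = (2,8) ∈ E(G2) ✓
  (1,2) → (φ(1),φ(2)) = (1,9) ∈ E(G2) ✓
  (1,3) → (φ(1),φ(3)) = (1,3) ∈ E(G2) ✓
  (1,4) → (φ(1),φ(4)) = (1,8) ∈ E(G2) ✓
  (1,5) → (φ(1),φ(5)) = (0,1) ∈ E(G2) ✓
  (1,7) → (φ(1),φ(7)) = (1,4) ∈ E(G2) ✓
  (1,9) → (φ(1),φ(9)) = (1,6) ∈ E(G2) ✓
  (2,3) → (φ(2),φ(3)) = (3,9) ∈ E(G2) ✓
  (2,5) → (φ(2),φ(5)) = (0,9) ∈ E(G2) ✓
  (2,8) → (φ(2),φ(8)) = (5,9) ∈ E(G2) ✓
  (2,9) → (φ(2),φ(9)) = (6,9) ∈ E(G2) ✓
  (3,7) → (φ(3),φ(7)) = (3,4) ∈ E(G2) ✓
  (4,6) → (φ(4),φ(6)) = (7,8) ∈ E(G2) ✓
  (4,8) → (φ(4),φ(8)) = (5,8) ∈ E(G2) ✓
  (5,7) → (φ(5),φ(7)) = (0,4) ∈ E(G2) ✓
  (5,9) → (φ(5),φ(9)) = (0,6) ∈ E(G2) ✓
  (7,9) → (φ(7),φ(9)) = (4,6) ∈ E(G2) ✓
  (8,9) → (φ(8),φ(9)) = (5,6) ∈ E(G2) ✓
All 18 edges of G1 map to edges of G2, and |E(G1)| = |E(G2)| = 18, so φ is a bijection on edges as well as vertices. Hence G1 ≅ G2.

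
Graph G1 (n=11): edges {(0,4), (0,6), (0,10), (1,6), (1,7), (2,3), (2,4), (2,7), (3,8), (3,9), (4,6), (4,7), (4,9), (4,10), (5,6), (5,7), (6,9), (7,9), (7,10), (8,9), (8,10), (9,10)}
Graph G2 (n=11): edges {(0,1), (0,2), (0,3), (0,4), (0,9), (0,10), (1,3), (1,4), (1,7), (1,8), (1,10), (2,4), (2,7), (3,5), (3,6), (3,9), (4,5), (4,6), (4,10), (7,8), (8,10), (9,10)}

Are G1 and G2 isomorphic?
Yes, isomorphic

The graphs are isomorphic.
One valid mapping φ: V(G1) → V(G2): 0→9, 1→6, 2→2, 3→7, 4→0, 5→5, 6→3, 7→4, 8→8, 9→1, 10→10

Verify φ preserves adjacency — for each edge of G1, its image is an edge of G2:
  (0,4) → (φ(0),φ(4)) = (0,9) ∈ E(G2) ✓
  (0,6) → (φ(0),φ(6)) = (3,9) ∈ E(G2) ✓
  (0,10) → (φ(0),φ(10)) = (9,10) ∈ E(G2) ✓
  (1,6) → (φ(1),φ(6)) = (3,6) ∈ E(G2) ✓
  (1,7) → (φ(1),φ(7)) = (4,6) ∈ E(G2) ✓
  (2,3) → (φ(2),φ(3)) = (2,7) ∈ E(G2) ✓
  (2,4) → (φ(2),φ(4)) = (0,2) ∈ E(G2) ✓
  (2,7) → (φ(2),φ(7)) = (2,4) ∈ E(G2) ✓
  (3,8) → (φ(3),φ(8)) = (7,8) ∈ E(G2) ✓
  (3,9) → (φ(3),φ(9)) = (1,7) ∈ E(G2) ✓
  (4,6) → (φ(4),φ(6)) = (0,3) ∈ E(G2) ✓
  (4,7) → (φ(4),φ(7)) = (0,4) ∈ E(G2) ✓
  (4,9) → (φ(4),φ(9)) = (0,1) ∈ E(G2) ✓
  (4,10) → (φ(4),φ(10)) = (0,10) ∈ E(G2) ✓
  (5,6) → (φ(5),φ(6)) = (3,5) ∈ E(G2) ✓
  (5,7) → (φ(5),φ(7)) = (4,5) ∈ E(G2) ✓
  (6,9) → (φ(6),φ(9)) = (1,3) ∈ E(G2) ✓
  (7,9) → (φ(7),φ(9)) = (1,4) ∈ E(G2) ✓
  (7,10) → (φ(7),φ(10)) = (4,10) ∈ E(G2) ✓
  (8,9) → (φ(8),φ(9)) = (1,8) ∈ E(G2) ✓
  (8,10) → (φ(8),φ(10)) = (8,10) ∈ E(G2) ✓
  (9,10) → (φ(9),φ(10)) = (1,10) ∈ E(G2) ✓
All 22 edges of G1 map to edges of G2, and |E(G1)| = |E(G2)| = 22, so φ is a bijection on edges as well as vertices. Hence G1 ≅ G2.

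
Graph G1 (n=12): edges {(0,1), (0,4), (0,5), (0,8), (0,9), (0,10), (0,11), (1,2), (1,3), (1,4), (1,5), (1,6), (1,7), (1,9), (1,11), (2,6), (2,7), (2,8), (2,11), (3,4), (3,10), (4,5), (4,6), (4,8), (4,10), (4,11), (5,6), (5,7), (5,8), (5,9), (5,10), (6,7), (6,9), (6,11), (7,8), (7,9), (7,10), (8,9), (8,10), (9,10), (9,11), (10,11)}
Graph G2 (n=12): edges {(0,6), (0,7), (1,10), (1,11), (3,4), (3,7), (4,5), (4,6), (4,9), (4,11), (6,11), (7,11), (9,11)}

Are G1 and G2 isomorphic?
No, not isomorphic

The graphs are NOT isomorphic.

Connected components of G1: 1 component(s) with vertex sets [[0, 1, 2, 3, 4, 5, 6, 7, 8, 9, 10, 11]], sizes [12].
Connected components of G2: 3 component(s) with vertex sets [[2], [8], [0, 1, 3, 4, 5, 6, 7, 9, 10, 11]], sizes [1, 1, 10].
The number of connected components (and the multiset of component sizes) is an isomorphism invariant — an isomorphism maps each component of G1 bijectively onto a component of G2. Since G1 has 1 component(s) and G2 has 3, they cannot be isomorphic.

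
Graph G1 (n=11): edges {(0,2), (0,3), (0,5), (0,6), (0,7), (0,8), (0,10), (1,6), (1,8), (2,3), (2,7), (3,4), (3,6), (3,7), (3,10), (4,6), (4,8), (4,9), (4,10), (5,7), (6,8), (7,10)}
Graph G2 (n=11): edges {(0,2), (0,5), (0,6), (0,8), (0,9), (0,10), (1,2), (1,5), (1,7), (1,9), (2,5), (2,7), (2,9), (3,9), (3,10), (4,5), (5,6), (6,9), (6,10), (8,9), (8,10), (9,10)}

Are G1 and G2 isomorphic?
Yes, isomorphic

The graphs are isomorphic.
One valid mapping φ: V(G1) → V(G2): 0→9, 1→7, 2→8, 3→0, 4→5, 5→3, 6→2, 7→10, 8→1, 9→4, 10→6

Verify φ preserves adjacency — for each edge of G1, its image is an edge of G2:
  (0,2) → (φ(0),φ(2)) = (8,9) ∈ E(G2) ✓
  (0,3) → (φ(0),φ(3)) = (0,9) ∈ E(G2) ✓
  (0,5) → (φ(0),φ(5)) = (3,9) ∈ E(G2) ✓
  (0,6) → (φ(0),φ(6)) = (2,9) ∈ E(G2) ✓
  (0,7) → (φ(0),φ(7)) = (9,10) ∈ E(G2) ✓
  (0,8) → (φ(0),φ(8)) = (1,9) ∈ E(G2) ✓
  (0,10) → (φ(0),φ(10)) = (6,9) ∈ E(G2) ✓
  (1,6) → (φ(1),φ(6)) = (2,7) ∈ E(G2) ✓
  (1,8) → (φ(1),φ(8)) = (1,7) ∈ E(G2) ✓
  (2,3) → (φ(2),φ(3)) = (0,8) ∈ E(G2) ✓
  (2,7) → (φ(2),φ(7)) = (8,10) ∈ E(G2) ✓
  (3,4) → (φ(3),φ(4)) = (0,5) ∈ E(G2) ✓
  (3,6) → (φ(3),φ(6)) = (0,2) ∈ E(G2) ✓
  (3,7) → (φ(3),φ(7)) = (0,10) ∈ E(G2) ✓
  (3,10) → (φ(3),φ(10)) = (0,6) ∈ E(G2) ✓
  (4,6) → (φ(4),φ(6)) = (2,5) ∈ E(G2) ✓
  (4,8) → (φ(4),φ(8)) = (1,5) ∈ E(G2) ✓
  (4,9) → (φ(4),φ(9)) = (4,5) ∈ E(G2) ✓
  (4,10) → (φ(4),φ(10)) = (5,6) ∈ E(G2) ✓
  (5,7) → (φ(5),φ(7)) = (3,10) ∈ E(G2) ✓
  (6,8) → (φ(6),φ(8)) = (1,2) ∈ E(G2) ✓
  (7,10) → (φ(7),φ(10)) = (6,10) ∈ E(G2) ✓
All 22 edges of G1 map to edges of G2, and |E(G1)| = |E(G2)| = 22, so φ is a bijection on edges as well as vertices. Hence G1 ≅ G2.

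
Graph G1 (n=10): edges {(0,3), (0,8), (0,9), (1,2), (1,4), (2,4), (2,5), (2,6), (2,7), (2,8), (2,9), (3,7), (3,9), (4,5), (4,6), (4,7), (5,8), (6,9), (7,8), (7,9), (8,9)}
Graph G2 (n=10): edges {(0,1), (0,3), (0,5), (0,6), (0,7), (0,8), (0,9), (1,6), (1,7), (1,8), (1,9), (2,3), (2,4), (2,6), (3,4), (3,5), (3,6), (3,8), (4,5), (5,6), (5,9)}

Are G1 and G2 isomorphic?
Yes, isomorphic

The graphs are isomorphic.
One valid mapping φ: V(G1) → V(G2): 0→4, 1→7, 2→0, 3→2, 4→1, 5→9, 6→8, 7→6, 8→5, 9→3

Verify φ preserves adjacency — for each edge of G1, its image is an edge of G2:
  (0,3) → (φ(0),φ(3)) = (2,4) ∈ E(G2) ✓
  (0,8) → (φ(0),φ(8)) = (4,5) ∈ E(G2) ✓
  (0,9) → (φ(0),φ(9)) = (3,4) ∈ E(G2) ✓
  (1,2) → (φ(1),φ(2)) = (0,7) ∈ E(G2) ✓
  (1,4) → (φ(1),φ(4)) = (1,7) ∈ E(G2) ✓
  (2,4) → (φ(2),φ(4)) = (0,1) ∈ E(G2) ✓
  (2,5) → (φ(2),φ(5)) = (0,9) ∈ E(G2) ✓
  (2,6) → (φ(2),φ(6)) = (0,8) ∈ E(G2) ✓
  (2,7) → (φ(2),φ(7)) = (0,6) ∈ E(G2) ✓
  (2,8) → (φ(2),φ(8)) = (0,5) ∈ E(G2) ✓
  (2,9) → (φ(2),φ(9)) = (0,3) ∈ E(G2) ✓
  (3,7) → (φ(3),φ(7)) = (2,6) ∈ E(G2) ✓
  (3,9) → (φ(3),φ(9)) = (2,3) ∈ E(G2) ✓
  (4,5) → (φ(4),φ(5)) = (1,9) ∈ E(G2) ✓
  (4,6) → (φ(4),φ(6)) = (1,8) ∈ E(G2) ✓
  (4,7) → (φ(4),φ(7)) = (1,6) ∈ E(G2) ✓
  (5,8) → (φ(5),φ(8)) = (5,9) ∈ E(G2) ✓
  (6,9) → (φ(6),φ(9)) = (3,8) ∈ E(G2) ✓
  (7,8) → (φ(7),φ(8)) = (5,6) ∈ E(G2) ✓
  (7,9) → (φ(7),φ(9)) = (3,6) ∈ E(G2) ✓
  (8,9) → (φ(8),φ(9)) = (3,5) ∈ E(G2) ✓
All 21 edges of G1 map to edges of G2, and |E(G1)| = |E(G2)| = 21, so φ is a bijection on edges as well as vertices. Hence G1 ≅ G2.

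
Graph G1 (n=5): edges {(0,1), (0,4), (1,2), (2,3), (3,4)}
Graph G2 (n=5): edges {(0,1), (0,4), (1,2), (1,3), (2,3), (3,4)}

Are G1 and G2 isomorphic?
No, not isomorphic

The graphs are NOT isomorphic.

Counting edges: G1 has 5 edge(s); G2 has 6 edge(s).
Edge count is an isomorphism invariant (a bijection on vertices induces a bijection on edges), so differing edge counts rule out isomorphism.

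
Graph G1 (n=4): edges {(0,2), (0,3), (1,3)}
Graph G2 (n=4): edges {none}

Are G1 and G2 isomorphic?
No, not isomorphic

The graphs are NOT isomorphic.

Degrees in G1: deg(0)=2, deg(1)=1, deg(2)=1, deg(3)=2.
Sorted degree sequence of G1: [2, 2, 1, 1].
Degrees in G2: deg(0)=0, deg(1)=0, deg(2)=0, deg(3)=0.
Sorted degree sequence of G2: [0, 0, 0, 0].
The (sorted) degree sequence is an isomorphism invariant, so since G1 and G2 have different degree sequences they cannot be isomorphic.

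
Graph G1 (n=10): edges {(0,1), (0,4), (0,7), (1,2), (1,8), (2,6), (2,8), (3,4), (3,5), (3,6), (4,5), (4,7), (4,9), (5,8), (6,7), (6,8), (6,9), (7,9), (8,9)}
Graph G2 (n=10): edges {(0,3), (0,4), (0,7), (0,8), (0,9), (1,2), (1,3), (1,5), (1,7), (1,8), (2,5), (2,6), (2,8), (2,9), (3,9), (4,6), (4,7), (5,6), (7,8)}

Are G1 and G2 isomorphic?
Yes, isomorphic

The graphs are isomorphic.
One valid mapping φ: V(G1) → V(G2): 0→4, 1→6, 2→5, 3→3, 4→0, 5→9, 6→1, 7→7, 8→2, 9→8

Verify φ preserves adjacency — for each edge of G1, its image is an edge of G2:
  (0,1) → (φ(0),φ(1)) = (4,6) ∈ E(G2) ✓
  (0,4) → (φ(0),φ(4)) = (0,4) ∈ E(G2) ✓
  (0,7) → (φ(0),φ(7)) = (4,7) ∈ E(G2) ✓
  (1,2) → (φ(1),φ(2)) = (5,6) ∈ E(G2) ✓
  (1,8) → (φ(1),φ(8)) = (2,6) ∈ E(G2) ✓
  (2,6) → (φ(2),φ(6)) = (1,5) ∈ E(G2) ✓
  (2,8) → (φ(2),φ(8)) = (2,5) ∈ E(G2) ✓
  (3,4) → (φ(3),φ(4)) = (0,3) ∈ E(G2) ✓
  (3,5) → (φ(3),φ(5)) = (3,9) ∈ E(G2) ✓
  (3,6) → (φ(3),φ(6)) = (1,3) ∈ E(G2) ✓
  (4,5) → (φ(4),φ(5)) = (0,9) ∈ E(G2) ✓
  (4,7) → (φ(4),φ(7)) = (0,7) ∈ E(G2) ✓
  (4,9) → (φ(4),φ(9)) = (0,8) ∈ E(G2) ✓
  (5,8) → (φ(5),φ(8)) = (2,9) ∈ E(G2) ✓
  (6,7) → (φ(6),φ(7)) = (1,7) ∈ E(G2) ✓
  (6,8) → (φ(6),φ(8)) = (1,2) ∈ E(G2) ✓
  (6,9) → (φ(6),φ(9)) = (1,8) ∈ E(G2) ✓
  (7,9) → (φ(7),φ(9)) = (7,8) ∈ E(G2) ✓
  (8,9) → (φ(8),φ(9)) = (2,8) ∈ E(G2) ✓
All 19 edges of G1 map to edges of G2, and |E(G1)| = |E(G2)| = 19, so φ is a bijection on edges as well as vertices. Hence G1 ≅ G2.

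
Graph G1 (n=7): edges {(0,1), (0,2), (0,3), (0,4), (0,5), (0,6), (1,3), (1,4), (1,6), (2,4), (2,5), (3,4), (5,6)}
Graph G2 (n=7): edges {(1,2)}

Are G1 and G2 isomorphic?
No, not isomorphic

The graphs are NOT isomorphic.

Connected components of G1: 1 component(s) with vertex sets [[0, 1, 2, 3, 4, 5, 6]], sizes [7].
Connected components of G2: 6 component(s) with vertex sets [[0], [3], [4], [5], [6], [1, 2]], sizes [1, 1, 1, 1, 1, 2].
The number of connected components (and the multiset of component sizes) is an isomorphism invariant — an isomorphism maps each component of G1 bijectively onto a component of G2. Since G1 has 1 component(s) and G2 has 6, they cannot be isomorphic.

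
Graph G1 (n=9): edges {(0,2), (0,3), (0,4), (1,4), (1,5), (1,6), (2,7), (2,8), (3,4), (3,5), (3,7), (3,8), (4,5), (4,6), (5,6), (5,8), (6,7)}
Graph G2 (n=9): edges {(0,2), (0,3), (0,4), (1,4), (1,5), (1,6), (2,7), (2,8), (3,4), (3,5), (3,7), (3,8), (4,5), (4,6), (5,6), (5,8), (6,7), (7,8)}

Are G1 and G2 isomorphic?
No, not isomorphic

The graphs are NOT isomorphic.

Counting edges: G1 has 17 edge(s); G2 has 18 edge(s).
Edge count is an isomorphism invariant (a bijection on vertices induces a bijection on edges), so differing edge counts rule out isomorphism.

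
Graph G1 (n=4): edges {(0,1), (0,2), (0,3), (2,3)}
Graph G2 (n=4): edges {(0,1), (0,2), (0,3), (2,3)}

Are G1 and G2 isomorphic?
Yes, isomorphic

The graphs are isomorphic.
One valid mapping φ: V(G1) → V(G2): 0→0, 1→1, 2→3, 3→2

Verify φ preserves adjacency — for each edge of G1, its image is an edge of G2:
  (0,1) → (φ(0),φ(1)) = (0,1) ∈ E(G2) ✓
  (0,2) → (φ(0),φ(2)) = (0,3) ∈ E(G2) ✓
  (0,3) → (φ(0),φ(3)) = (0,2) ∈ E(G2) ✓
  (2,3) → (φ(2),φ(3)) = (2,3) ∈ E(G2) ✓
All 4 edges of G1 map to edges of G2, and |E(G1)| = |E(G2)| = 4, so φ is a bijection on edges as well as vertices. Hence G1 ≅ G2.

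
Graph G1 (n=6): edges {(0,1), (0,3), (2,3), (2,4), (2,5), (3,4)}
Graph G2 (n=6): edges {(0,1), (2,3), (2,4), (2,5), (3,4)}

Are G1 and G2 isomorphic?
No, not isomorphic

The graphs are NOT isomorphic.

Counting edges: G1 has 6 edge(s); G2 has 5 edge(s).
Edge count is an isomorphism invariant (a bijection on vertices induces a bijection on edges), so differing edge counts rule out isomorphism.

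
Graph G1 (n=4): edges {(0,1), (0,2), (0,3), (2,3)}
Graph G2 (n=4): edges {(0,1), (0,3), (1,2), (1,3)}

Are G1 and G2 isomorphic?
Yes, isomorphic

The graphs are isomorphic.
One valid mapping φ: V(G1) → V(G2): 0→1, 1→2, 2→3, 3→0

Verify φ preserves adjacency — for each edge of G1, its image is an edge of G2:
  (0,1) → (φ(0),φ(1)) = (1,2) ∈ E(G2) ✓
  (0,2) → (φ(0),φ(2)) = (1,3) ∈ E(G2) ✓
  (0,3) → (φ(0),φ(3)) = (0,1) ∈ E(G2) ✓
  (2,3) → (φ(2),φ(3)) = (0,3) ∈ E(G2) ✓
All 4 edges of G1 map to edges of G2, and |E(G1)| = |E(G2)| = 4, so φ is a bijection on edges as well as vertices. Hence G1 ≅ G2.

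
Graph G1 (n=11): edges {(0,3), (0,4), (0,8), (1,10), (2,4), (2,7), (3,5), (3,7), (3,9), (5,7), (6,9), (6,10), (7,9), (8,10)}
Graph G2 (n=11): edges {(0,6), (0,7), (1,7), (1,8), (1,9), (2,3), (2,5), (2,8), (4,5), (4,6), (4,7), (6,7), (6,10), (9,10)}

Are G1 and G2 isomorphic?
Yes, isomorphic

The graphs are isomorphic.
One valid mapping φ: V(G1) → V(G2): 0→1, 1→3, 2→10, 3→7, 4→9, 5→0, 6→5, 7→6, 8→8, 9→4, 10→2

Verify φ preserves adjacency — for each edge of G1, its image is an edge of G2:
  (0,3) → (φ(0),φ(3)) = (1,7) ∈ E(G2) ✓
  (0,4) → (φ(0),φ(4)) = (1,9) ∈ E(G2) ✓
  (0,8) → (φ(0),φ(8)) = (1,8) ∈ E(G2) ✓
  (1,10) → (φ(1),φ(10)) = (2,3) ∈ E(G2) ✓
  (2,4) → (φ(2),φ(4)) = (9,10) ∈ E(G2) ✓
  (2,7) → (φ(2),φ(7)) = (6,10) ∈ E(G2) ✓
  (3,5) → (φ(3),φ(5)) = (0,7) ∈ E(G2) ✓
  (3,7) → (φ(3),φ(7)) = (6,7) ∈ E(G2) ✓
  (3,9) → (φ(3),φ(9)) = (4,7) ∈ E(G2) ✓
  (5,7) → (φ(5),φ(7)) = (0,6) ∈ E(G2) ✓
  (6,9) → (φ(6),φ(9)) = (4,5) ∈ E(G2) ✓
  (6,10) → (φ(6),φ(10)) = (2,5) ∈ E(G2) ✓
  (7,9) → (φ(7),φ(9)) = (4,6) ∈ E(G2) ✓
  (8,10) → (φ(8),φ(10)) = (2,8) ∈ E(G2) ✓
All 14 edges of G1 map to edges of G2, and |E(G1)| = |E(G2)| = 14, so φ is a bijection on edges as well as vertices. Hence G1 ≅ G2.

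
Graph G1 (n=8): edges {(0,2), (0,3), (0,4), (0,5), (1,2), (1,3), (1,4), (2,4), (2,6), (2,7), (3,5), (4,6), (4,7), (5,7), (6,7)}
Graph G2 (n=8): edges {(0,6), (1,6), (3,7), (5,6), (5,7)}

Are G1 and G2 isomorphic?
No, not isomorphic

The graphs are NOT isomorphic.

Connected components of G1: 1 component(s) with vertex sets [[0, 1, 2, 3, 4, 5, 6, 7]], sizes [8].
Connected components of G2: 3 component(s) with vertex sets [[2], [4], [0, 1, 3, 5, 6, 7]], sizes [1, 1, 6].
The number of connected components (and the multiset of component sizes) is an isomorphism invariant — an isomorphism maps each component of G1 bijectively onto a component of G2. Since G1 has 1 component(s) and G2 has 3, they cannot be isomorphic.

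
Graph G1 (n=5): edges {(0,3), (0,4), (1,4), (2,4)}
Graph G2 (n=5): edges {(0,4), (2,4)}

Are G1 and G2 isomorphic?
No, not isomorphic

The graphs are NOT isomorphic.

Connected components of G1: 1 component(s) with vertex sets [[0, 1, 2, 3, 4]], sizes [5].
Connected components of G2: 3 component(s) with vertex sets [[1], [3], [0, 2, 4]], sizes [1, 1, 3].
The number of connected components (and the multiset of component sizes) is an isomorphism invariant — an isomorphism maps each component of G1 bijectively onto a component of G2. Since G1 has 1 component(s) and G2 has 3, they cannot be isomorphic.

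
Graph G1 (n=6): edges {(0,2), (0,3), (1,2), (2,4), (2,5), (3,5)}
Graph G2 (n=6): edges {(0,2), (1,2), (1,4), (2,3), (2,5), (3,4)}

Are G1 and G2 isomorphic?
Yes, isomorphic

The graphs are isomorphic.
One valid mapping φ: V(G1) → V(G2): 0→3, 1→5, 2→2, 3→4, 4→0, 5→1

Verify φ preserves adjacency — for each edge of G1, its image is an edge of G2:
  (0,2) → (φ(0),φ(2)) = (2,3) ∈ E(G2) ✓
  (0,3) → (φ(0),φ(3)) = (3,4) ∈ E(G2) ✓
  (1,2) → (φ(1),φ(2)) = (2,5) ∈ E(G2) ✓
  (2,4) → (φ(2),φ(4)) = (0,2) ∈ E(G2) ✓
  (2,5) → (φ(2),φ(5)) = (1,2) ∈ E(G2) ✓
  (3,5) → (φ(3),φ(5)) = (1,4) ∈ E(G2) ✓
All 6 edges of G1 map to edges of G2, and |E(G1)| = |E(G2)| = 6, so φ is a bijection on edges as well as vertices. Hence G1 ≅ G2.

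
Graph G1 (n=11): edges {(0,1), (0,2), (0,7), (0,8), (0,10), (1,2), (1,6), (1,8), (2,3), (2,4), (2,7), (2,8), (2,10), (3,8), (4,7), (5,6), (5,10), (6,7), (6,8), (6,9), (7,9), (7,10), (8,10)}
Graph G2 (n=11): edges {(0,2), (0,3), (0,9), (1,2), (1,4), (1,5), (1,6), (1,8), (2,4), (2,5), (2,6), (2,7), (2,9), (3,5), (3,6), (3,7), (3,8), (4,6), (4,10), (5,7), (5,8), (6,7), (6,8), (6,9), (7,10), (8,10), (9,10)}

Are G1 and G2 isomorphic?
No, not isomorphic

The graphs are NOT isomorphic.

Counting triangles (3-cliques): G1 has 14, G2 has 15.
Triangle count is an isomorphism invariant, so differing triangle counts rule out isomorphism.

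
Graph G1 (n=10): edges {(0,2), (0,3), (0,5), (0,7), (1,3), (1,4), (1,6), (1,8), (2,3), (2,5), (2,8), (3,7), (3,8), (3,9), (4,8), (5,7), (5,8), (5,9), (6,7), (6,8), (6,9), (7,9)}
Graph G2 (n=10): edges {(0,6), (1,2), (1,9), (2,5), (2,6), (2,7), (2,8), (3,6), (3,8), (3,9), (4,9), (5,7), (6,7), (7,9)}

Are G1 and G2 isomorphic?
No, not isomorphic

The graphs are NOT isomorphic.

Degrees in G1: deg(0)=4, deg(1)=4, deg(2)=4, deg(3)=6, deg(4)=2, deg(5)=5, deg(6)=4, deg(7)=5, deg(8)=6, deg(9)=4.
Sorted degree sequence of G1: [6, 6, 5, 5, 4, 4, 4, 4, 4, 2].
Degrees in G2: deg(0)=1, deg(1)=2, deg(2)=5, deg(3)=3, deg(4)=1, deg(5)=2, deg(6)=4, deg(7)=4, deg(8)=2, deg(9)=4.
Sorted degree sequence of G2: [5, 4, 4, 4, 3, 2, 2, 2, 1, 1].
The (sorted) degree sequence is an isomorphism invariant, so since G1 and G2 have different degree sequences they cannot be isomorphic.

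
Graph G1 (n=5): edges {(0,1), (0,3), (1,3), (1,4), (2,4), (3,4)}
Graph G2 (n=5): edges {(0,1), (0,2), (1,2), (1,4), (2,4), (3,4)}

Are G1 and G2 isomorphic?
Yes, isomorphic

The graphs are isomorphic.
One valid mapping φ: V(G1) → V(G2): 0→0, 1→2, 2→3, 3→1, 4→4

Verify φ preserves adjacency — for each edge of G1, its image is an edge of G2:
  (0,1) → (φ(0),φ(1)) = (0,2) ∈ E(G2) ✓
  (0,3) → (φ(0),φ(3)) = (0,1) ∈ E(G2) ✓
  (1,3) → (φ(1),φ(3)) = (1,2) ∈ E(G2) ✓
  (1,4) → (φ(1),φ(4)) = (2,4) ∈ E(G2) ✓
  (2,4) → (φ(2),φ(4)) = (3,4) ∈ E(G2) ✓
  (3,4) → (φ(3),φ(4)) = (1,4) ∈ E(G2) ✓
All 6 edges of G1 map to edges of G2, and |E(G1)| = |E(G2)| = 6, so φ is a bijection on edges as well as vertices. Hence G1 ≅ G2.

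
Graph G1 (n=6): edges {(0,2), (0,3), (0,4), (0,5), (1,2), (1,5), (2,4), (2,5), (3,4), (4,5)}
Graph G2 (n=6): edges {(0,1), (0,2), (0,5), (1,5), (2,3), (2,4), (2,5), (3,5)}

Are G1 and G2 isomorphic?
No, not isomorphic

The graphs are NOT isomorphic.

Degrees in G1: deg(0)=4, deg(1)=2, deg(2)=4, deg(3)=2, deg(4)=4, deg(5)=4.
Sorted degree sequence of G1: [4, 4, 4, 4, 2, 2].
Degrees in G2: deg(0)=3, deg(1)=2, deg(2)=4, deg(3)=2, deg(4)=1, deg(5)=4.
Sorted degree sequence of G2: [4, 4, 3, 2, 2, 1].
The (sorted) degree sequence is an isomorphism invariant, so since G1 and G2 have different degree sequences they cannot be isomorphic.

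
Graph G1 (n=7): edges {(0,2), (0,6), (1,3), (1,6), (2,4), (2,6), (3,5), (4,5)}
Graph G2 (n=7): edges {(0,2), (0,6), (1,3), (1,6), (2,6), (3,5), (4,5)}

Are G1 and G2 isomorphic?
No, not isomorphic

The graphs are NOT isomorphic.

Counting edges: G1 has 8 edge(s); G2 has 7 edge(s).
Edge count is an isomorphism invariant (a bijection on vertices induces a bijection on edges), so differing edge counts rule out isomorphism.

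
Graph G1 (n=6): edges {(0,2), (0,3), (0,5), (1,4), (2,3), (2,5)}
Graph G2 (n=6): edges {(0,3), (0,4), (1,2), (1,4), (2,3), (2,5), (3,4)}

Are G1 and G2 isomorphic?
No, not isomorphic

The graphs are NOT isomorphic.

Connected components of G1: 2 component(s) with vertex sets [[1, 4], [0, 2, 3, 5]], sizes [2, 4].
Connected components of G2: 1 component(s) with vertex sets [[0, 1, 2, 3, 4, 5]], sizes [6].
The number of connected components (and the multiset of component sizes) is an isomorphism invariant — an isomorphism maps each component of G1 bijectively onto a component of G2. Since G1 has 2 component(s) and G2 has 1, they cannot be isomorphic.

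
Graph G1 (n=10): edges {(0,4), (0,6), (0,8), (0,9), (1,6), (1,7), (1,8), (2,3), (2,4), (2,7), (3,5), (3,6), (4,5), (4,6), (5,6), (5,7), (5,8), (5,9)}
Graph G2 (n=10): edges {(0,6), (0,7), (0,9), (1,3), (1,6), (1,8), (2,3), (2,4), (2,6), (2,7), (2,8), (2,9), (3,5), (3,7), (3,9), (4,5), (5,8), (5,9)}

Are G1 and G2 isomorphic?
Yes, isomorphic

The graphs are isomorphic.
One valid mapping φ: V(G1) → V(G2): 0→5, 1→1, 2→0, 3→7, 4→9, 5→2, 6→3, 7→6, 8→8, 9→4

Verify φ preserves adjacency — for each edge of G1, its image is an edge of G2:
  (0,4) → (φ(0),φ(4)) = (5,9) ∈ E(G2) ✓
  (0,6) → (φ(0),φ(6)) = (3,5) ∈ E(G2) ✓
  (0,8) → (φ(0),φ(8)) = (5,8) ∈ E(G2) ✓
  (0,9) → (φ(0),φ(9)) = (4,5) ∈ E(G2) ✓
  (1,6) → (φ(1),φ(6)) = (1,3) ∈ E(G2) ✓
  (1,7) → (φ(1),φ(7)) = (1,6) ∈ E(G2) ✓
  (1,8) → (φ(1),φ(8)) = (1,8) ∈ E(G2) ✓
  (2,3) → (φ(2),φ(3)) = (0,7) ∈ E(G2) ✓
  (2,4) → (φ(2),φ(4)) = (0,9) ∈ E(G2) ✓
  (2,7) → (φ(2),φ(7)) = (0,6) ∈ E(G2) ✓
  (3,5) → (φ(3),φ(5)) = (2,7) ∈ E(G2) ✓
  (3,6) → (φ(3),φ(6)) = (3,7) ∈ E(G2) ✓
  (4,5) → (φ(4),φ(5)) = (2,9) ∈ E(G2) ✓
  (4,6) → (φ(4),φ(6)) = (3,9) ∈ E(G2) ✓
  (5,6) → (φ(5),φ(6)) = (2,3) ∈ E(G2) ✓
  (5,7) → (φ(5),φ(7)) = (2,6) ∈ E(G2) ✓
  (5,8) → (φ(5),φ(8)) = (2,8) ∈ E(G2) ✓
  (5,9) → (φ(5),φ(9)) = (2,4) ∈ E(G2) ✓
All 18 edges of G1 map to edges of G2, and |E(G1)| = |E(G2)| = 18, so φ is a bijection on edges as well as vertices. Hence G1 ≅ G2.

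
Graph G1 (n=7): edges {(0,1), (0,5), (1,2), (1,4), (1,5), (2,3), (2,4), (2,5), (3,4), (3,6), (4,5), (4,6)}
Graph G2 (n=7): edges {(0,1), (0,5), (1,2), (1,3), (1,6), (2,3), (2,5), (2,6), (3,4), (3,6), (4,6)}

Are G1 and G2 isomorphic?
No, not isomorphic

The graphs are NOT isomorphic.

Counting triangles (3-cliques): G1 has 7, G2 has 5.
Triangle count is an isomorphism invariant, so differing triangle counts rule out isomorphism.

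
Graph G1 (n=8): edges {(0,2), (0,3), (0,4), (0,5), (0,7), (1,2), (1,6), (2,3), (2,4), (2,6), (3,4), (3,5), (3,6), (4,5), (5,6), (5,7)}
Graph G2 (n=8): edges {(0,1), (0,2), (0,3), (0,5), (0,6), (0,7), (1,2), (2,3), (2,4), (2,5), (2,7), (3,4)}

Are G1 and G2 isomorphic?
No, not isomorphic

The graphs are NOT isomorphic.

Counting triangles (3-cliques): G1 has 11, G2 has 5.
Triangle count is an isomorphism invariant, so differing triangle counts rule out isomorphism.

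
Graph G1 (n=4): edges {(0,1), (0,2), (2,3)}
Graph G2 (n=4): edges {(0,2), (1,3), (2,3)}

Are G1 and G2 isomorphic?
Yes, isomorphic

The graphs are isomorphic.
One valid mapping φ: V(G1) → V(G2): 0→2, 1→0, 2→3, 3→1

Verify φ preserves adjacency — for each edge of G1, its image is an edge of G2:
  (0,1) → (φ(0),φ(1)) = (0,2) ∈ E(G2) ✓
  (0,2) → (φ(0),φ(2)) = (2,3) ∈ E(G2) ✓
  (2,3) → (φ(2),φ(3)) = (1,3) ∈ E(G2) ✓
All 3 edges of G1 map to edges of G2, and |E(G1)| = |E(G2)| = 3, so φ is a bijection on edges as well as vertices. Hence G1 ≅ G2.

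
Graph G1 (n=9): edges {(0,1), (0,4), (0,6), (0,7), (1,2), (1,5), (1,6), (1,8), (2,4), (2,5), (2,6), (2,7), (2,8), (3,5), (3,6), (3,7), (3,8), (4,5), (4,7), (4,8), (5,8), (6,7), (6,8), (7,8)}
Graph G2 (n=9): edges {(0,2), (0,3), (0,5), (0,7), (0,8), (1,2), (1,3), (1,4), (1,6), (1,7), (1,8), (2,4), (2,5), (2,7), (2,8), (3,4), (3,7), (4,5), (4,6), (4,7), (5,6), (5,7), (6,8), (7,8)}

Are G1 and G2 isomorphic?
Yes, isomorphic

The graphs are isomorphic.
One valid mapping φ: V(G1) → V(G2): 0→6, 1→5, 2→2, 3→3, 4→8, 5→0, 6→4, 7→1, 8→7

Verify φ preserves adjacency — for each edge of G1, its image is an edge of G2:
  (0,1) → (φ(0),φ(1)) = (5,6) ∈ E(G2) ✓
  (0,4) → (φ(0),φ(4)) = (6,8) ∈ E(G2) ✓
  (0,6) → (φ(0),φ(6)) = (4,6) ∈ E(G2) ✓
  (0,7) → (φ(0),φ(7)) = (1,6) ∈ E(G2) ✓
  (1,2) → (φ(1),φ(2)) = (2,5) ∈ E(G2) ✓
  (1,5) → (φ(1),φ(5)) = (0,5) ∈ E(G2) ✓
  (1,6) → (φ(1),φ(6)) = (4,5) ∈ E(G2) ✓
  (1,8) → (φ(1),φ(8)) = (5,7) ∈ E(G2) ✓
  (2,4) → (φ(2),φ(4)) = (2,8) ∈ E(G2) ✓
  (2,5) → (φ(2),φ(5)) = (0,2) ∈ E(G2) ✓
  (2,6) → (φ(2),φ(6)) = (2,4) ∈ E(G2) ✓
  (2,7) → (φ(2),φ(7)) = (1,2) ∈ E(G2) ✓
  (2,8) → (φ(2),φ(8)) = (2,7) ∈ E(G2) ✓
  (3,5) → (φ(3),φ(5)) = (0,3) ∈ E(G2) ✓
  (3,6) → (φ(3),φ(6)) = (3,4) ∈ E(G2) ✓
  (3,7) → (φ(3),φ(7)) = (1,3) ∈ E(G2) ✓
  (3,8) → (φ(3),φ(8)) = (3,7) ∈ E(G2) ✓
  (4,5) → (φ(4),φ(5)) = (0,8) ∈ E(G2) ✓
  (4,7) → (φ(4),φ(7)) = (1,8) ∈ E(G2) ✓
  (4,8) → (φ(4),φ(8)) = (7,8) ∈ E(G2) ✓
  (5,8) → (φ(5),φ(8)) = (0,7) ∈ E(G2) ✓
  (6,7) → (φ(6),φ(7)) = (1,4) ∈ E(G2) ✓
  (6,8) → (φ(6),φ(8)) = (4,7) ∈ E(G2) ✓
  (7,8) → (φ(7),φ(8)) = (1,7) ∈ E(G2) ✓
All 24 edges of G1 map to edges of G2, and |E(G1)| = |E(G2)| = 24, so φ is a bijection on edges as well as vertices. Hence G1 ≅ G2.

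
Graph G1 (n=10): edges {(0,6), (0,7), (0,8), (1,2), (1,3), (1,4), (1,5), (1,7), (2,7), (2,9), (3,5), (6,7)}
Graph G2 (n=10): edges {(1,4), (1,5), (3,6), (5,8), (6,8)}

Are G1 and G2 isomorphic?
No, not isomorphic

The graphs are NOT isomorphic.

Connected components of G1: 1 component(s) with vertex sets [[0, 1, 2, 3, 4, 5, 6, 7, 8, 9]], sizes [10].
Connected components of G2: 5 component(s) with vertex sets [[0], [2], [7], [9], [1, 3, 4, 5, 6, 8]], sizes [1, 1, 1, 1, 6].
The number of connected components (and the multiset of component sizes) is an isomorphism invariant — an isomorphism maps each component of G1 bijectively onto a component of G2. Since G1 has 1 component(s) and G2 has 5, they cannot be isomorphic.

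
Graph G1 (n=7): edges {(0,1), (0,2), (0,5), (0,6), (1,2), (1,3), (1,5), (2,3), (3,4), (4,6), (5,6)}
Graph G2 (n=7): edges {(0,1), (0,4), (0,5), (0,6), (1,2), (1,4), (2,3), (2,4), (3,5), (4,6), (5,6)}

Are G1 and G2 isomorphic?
Yes, isomorphic

The graphs are isomorphic.
One valid mapping φ: V(G1) → V(G2): 0→4, 1→0, 2→6, 3→5, 4→3, 5→1, 6→2

Verify φ preserves adjacency — for each edge of G1, its image is an edge of G2:
  (0,1) → (φ(0),φ(1)) = (0,4) ∈ E(G2) ✓
  (0,2) → (φ(0),φ(2)) = (4,6) ∈ E(G2) ✓
  (0,5) → (φ(0),φ(5)) = (1,4) ∈ E(G2) ✓
  (0,6) → (φ(0),φ(6)) = (2,4) ∈ E(G2) ✓
  (1,2) → (φ(1),φ(2)) = (0,6) ∈ E(G2) ✓
  (1,3) → (φ(1),φ(3)) = (0,5) ∈ E(G2) ✓
  (1,5) → (φ(1),φ(5)) = (0,1) ∈ E(G2) ✓
  (2,3) → (φ(2),φ(3)) = (5,6) ∈ E(G2) ✓
  (3,4) → (φ(3),φ(4)) = (3,5) ∈ E(G2) ✓
  (4,6) → (φ(4),φ(6)) = (2,3) ∈ E(G2) ✓
  (5,6) → (φ(5),φ(6)) = (1,2) ∈ E(G2) ✓
All 11 edges of G1 map to edges of G2, and |E(G1)| = |E(G2)| = 11, so φ is a bijection on edges as well as vertices. Hence G1 ≅ G2.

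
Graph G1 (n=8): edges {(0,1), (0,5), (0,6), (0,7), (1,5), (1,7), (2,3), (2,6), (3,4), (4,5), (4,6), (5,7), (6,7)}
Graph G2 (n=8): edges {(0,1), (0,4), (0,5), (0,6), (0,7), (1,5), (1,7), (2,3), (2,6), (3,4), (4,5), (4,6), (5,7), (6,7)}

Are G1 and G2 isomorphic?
No, not isomorphic

The graphs are NOT isomorphic.

Counting edges: G1 has 13 edge(s); G2 has 14 edge(s).
Edge count is an isomorphism invariant (a bijection on vertices induces a bijection on edges), so differing edge counts rule out isomorphism.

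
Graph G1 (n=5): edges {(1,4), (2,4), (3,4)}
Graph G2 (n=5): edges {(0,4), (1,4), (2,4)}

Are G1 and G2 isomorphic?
Yes, isomorphic

The graphs are isomorphic.
One valid mapping φ: V(G1) → V(G2): 0→3, 1→0, 2→2, 3→1, 4→4

Verify φ preserves adjacency — for each edge of G1, its image is an edge of G2:
  (1,4) → (φ(1),φ(4)) = (0,4) ∈ E(G2) ✓
  (2,4) → (φ(2),φ(4)) = (2,4) ∈ E(G2) ✓
  (3,4) → (φ(3),φ(4)) = (1,4) ∈ E(G2) ✓
All 3 edges of G1 map to edges of G2, and |E(G1)| = |E(G2)| = 3, so φ is a bijection on edges as well as vertices. Hence G1 ≅ G2.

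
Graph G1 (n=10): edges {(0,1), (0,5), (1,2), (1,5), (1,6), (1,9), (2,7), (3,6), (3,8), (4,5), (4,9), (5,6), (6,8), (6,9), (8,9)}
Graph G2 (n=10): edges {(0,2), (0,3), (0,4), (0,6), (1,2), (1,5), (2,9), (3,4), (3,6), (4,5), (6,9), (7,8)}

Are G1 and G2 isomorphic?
No, not isomorphic

The graphs are NOT isomorphic.

Connected components of G1: 1 component(s) with vertex sets [[0, 1, 2, 3, 4, 5, 6, 7, 8, 9]], sizes [10].
Connected components of G2: 2 component(s) with vertex sets [[7, 8], [0, 1, 2, 3, 4, 5, 6, 9]], sizes [2, 8].
The number of connected components (and the multiset of component sizes) is an isomorphism invariant — an isomorphism maps each component of G1 bijectively onto a component of G2. Since G1 has 1 component(s) and G2 has 2, they cannot be isomorphic.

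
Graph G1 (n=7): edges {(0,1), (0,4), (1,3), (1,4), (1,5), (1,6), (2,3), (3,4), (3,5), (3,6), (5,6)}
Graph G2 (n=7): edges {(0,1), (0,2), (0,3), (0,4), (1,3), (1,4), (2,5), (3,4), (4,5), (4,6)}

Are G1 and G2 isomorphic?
No, not isomorphic

The graphs are NOT isomorphic.

Degrees in G1: deg(0)=2, deg(1)=5, deg(2)=1, deg(3)=5, deg(4)=3, deg(5)=3, deg(6)=3.
Sorted degree sequence of G1: [5, 5, 3, 3, 3, 2, 1].
Degrees in G2: deg(0)=4, deg(1)=3, deg(2)=2, deg(3)=3, deg(4)=5, deg(5)=2, deg(6)=1.
Sorted degree sequence of G2: [5, 4, 3, 3, 2, 2, 1].
The (sorted) degree sequence is an isomorphism invariant, so since G1 and G2 have different degree sequences they cannot be isomorphic.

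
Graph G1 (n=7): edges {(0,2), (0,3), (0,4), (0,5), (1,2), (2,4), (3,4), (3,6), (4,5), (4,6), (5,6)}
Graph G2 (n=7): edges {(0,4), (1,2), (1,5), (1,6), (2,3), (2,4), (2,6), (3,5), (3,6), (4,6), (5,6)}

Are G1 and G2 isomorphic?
Yes, isomorphic

The graphs are isomorphic.
One valid mapping φ: V(G1) → V(G2): 0→2, 1→0, 2→4, 3→1, 4→6, 5→3, 6→5

Verify φ preserves adjacency — for each edge of G1, its image is an edge of G2:
  (0,2) → (φ(0),φ(2)) = (2,4) ∈ E(G2) ✓
  (0,3) → (φ(0),φ(3)) = (1,2) ∈ E(G2) ✓
  (0,4) → (φ(0),φ(4)) = (2,6) ∈ E(G2) ✓
  (0,5) → (φ(0),φ(5)) = (2,3) ∈ E(G2) ✓
  (1,2) → (φ(1),φ(2)) = (0,4) ∈ E(G2) ✓
  (2,4) → (φ(2),φ(4)) = (4,6) ∈ E(G2) ✓
  (3,4) → (φ(3),φ(4)) = (1,6) ∈ E(G2) ✓
  (3,6) → (φ(3),φ(6)) = (1,5) ∈ E(G2) ✓
  (4,5) → (φ(4),φ(5)) = (3,6) ∈ E(G2) ✓
  (4,6) → (φ(4),φ(6)) = (5,6) ∈ E(G2) ✓
  (5,6) → (φ(5),φ(6)) = (3,5) ∈ E(G2) ✓
All 11 edges of G1 map to edges of G2, and |E(G1)| = |E(G2)| = 11, so φ is a bijection on edges as well as vertices. Hence G1 ≅ G2.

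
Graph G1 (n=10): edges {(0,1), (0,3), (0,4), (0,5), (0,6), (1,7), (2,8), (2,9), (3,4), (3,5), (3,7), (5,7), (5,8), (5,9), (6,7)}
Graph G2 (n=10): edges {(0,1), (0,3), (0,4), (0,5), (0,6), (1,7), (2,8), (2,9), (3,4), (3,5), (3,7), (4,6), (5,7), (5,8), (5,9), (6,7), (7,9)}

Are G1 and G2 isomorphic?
No, not isomorphic

The graphs are NOT isomorphic.

Counting edges: G1 has 15 edge(s); G2 has 17 edge(s).
Edge count is an isomorphism invariant (a bijection on vertices induces a bijection on edges), so differing edge counts rule out isomorphism.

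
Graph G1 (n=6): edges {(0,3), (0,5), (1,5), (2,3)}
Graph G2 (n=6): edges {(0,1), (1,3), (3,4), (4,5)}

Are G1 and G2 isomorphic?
Yes, isomorphic

The graphs are isomorphic.
One valid mapping φ: V(G1) → V(G2): 0→3, 1→0, 2→5, 3→4, 4→2, 5→1

Verify φ preserves adjacency — for each edge of G1, its image is an edge of G2:
  (0,3) → (φ(0),φ(3)) = (3,4) ∈ E(G2) ✓
  (0,5) → (φ(0),φ(5)) = (1,3) ∈ E(G2) ✓
  (1,5) → (φ(1),φ(5)) = (0,1) ∈ E(G2) ✓
  (2,3) → (φ(2),φ(3)) = (4,5) ∈ E(G2) ✓
All 4 edges of G1 map to edges of G2, and |E(G1)| = |E(G2)| = 4, so φ is a bijection on edges as well as vertices. Hence G1 ≅ G2.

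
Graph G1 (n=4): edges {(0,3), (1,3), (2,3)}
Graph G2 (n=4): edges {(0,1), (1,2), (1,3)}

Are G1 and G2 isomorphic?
Yes, isomorphic

The graphs are isomorphic.
One valid mapping φ: V(G1) → V(G2): 0→3, 1→2, 2→0, 3→1

Verify φ preserves adjacency — for each edge of G1, its image is an edge of G2:
  (0,3) → (φ(0),φ(3)) = (1,3) ∈ E(G2) ✓
  (1,3) → (φ(1),φ(3)) = (1,2) ∈ E(G2) ✓
  (2,3) → (φ(2),φ(3)) = (0,1) ∈ E(G2) ✓
All 3 edges of G1 map to edges of G2, and |E(G1)| = |E(G2)| = 3, so φ is a bijection on edges as well as vertices. Hence G1 ≅ G2.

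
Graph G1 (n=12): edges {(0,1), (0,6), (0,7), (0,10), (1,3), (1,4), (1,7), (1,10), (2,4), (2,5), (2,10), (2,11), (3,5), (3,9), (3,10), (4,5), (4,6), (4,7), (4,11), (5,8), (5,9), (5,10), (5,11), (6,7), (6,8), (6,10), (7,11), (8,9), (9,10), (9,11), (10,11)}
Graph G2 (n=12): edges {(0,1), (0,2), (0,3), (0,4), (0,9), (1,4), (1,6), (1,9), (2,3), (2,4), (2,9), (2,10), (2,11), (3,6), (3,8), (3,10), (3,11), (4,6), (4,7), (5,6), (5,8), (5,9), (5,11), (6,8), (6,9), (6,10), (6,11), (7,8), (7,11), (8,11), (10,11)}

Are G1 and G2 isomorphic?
Yes, isomorphic

The graphs are isomorphic.
One valid mapping φ: V(G1) → V(G2): 0→1, 1→9, 2→10, 3→5, 4→2, 5→11, 6→4, 7→0, 8→7, 9→8, 10→6, 11→3

Verify φ preserves adjacency — for each edge of G1, its image is an edge of G2:
  (0,1) → (φ(0),φ(1)) = (1,9) ∈ E(G2) ✓
  (0,6) → (φ(0),φ(6)) = (1,4) ∈ E(G2) ✓
  (0,7) → (φ(0),φ(7)) = (0,1) ∈ E(G2) ✓
  (0,10) → (φ(0),φ(10)) = (1,6) ∈ E(G2) ✓
  (1,3) → (φ(1),φ(3)) = (5,9) ∈ E(G2) ✓
  (1,4) → (φ(1),φ(4)) = (2,9) ∈ E(G2) ✓
  (1,7) → (φ(1),φ(7)) = (0,9) ∈ E(G2) ✓
  (1,10) → (φ(1),φ(10)) = (6,9) ∈ E(G2) ✓
  (2,4) → (φ(2),φ(4)) = (2,10) ∈ E(G2) ✓
  (2,5) → (φ(2),φ(5)) = (10,11) ∈ E(G2) ✓
  (2,10) → (φ(2),φ(10)) = (6,10) ∈ E(G2) ✓
  (2,11) → (φ(2),φ(11)) = (3,10) ∈ E(G2) ✓
  (3,5) → (φ(3),φ(5)) = (5,11) ∈ E(G2) ✓
  (3,9) → (φ(3),φ(9)) = (5,8) ∈ E(G2) ✓
  (3,10) → (φ(3),φ(10)) = (5,6) ∈ E(G2) ✓
  (4,5) → (φ(4),φ(5)) = (2,11) ∈ E(G2) ✓
  (4,6) → (φ(4),φ(6)) = (2,4) ∈ E(G2) ✓
  (4,7) → (φ(4),φ(7)) = (0,2) ∈ E(G2) ✓
  (4,11) → (φ(4),φ(11)) = (2,3) ∈ E(G2) ✓
  (5,8) → (φ(5),φ(8)) = (7,11) ∈ E(G2) ✓
  (5,9) → (φ(5),φ(9)) = (8,11) ∈ E(G2) ✓
  (5,10) → (φ(5),φ(10)) = (6,11) ∈ E(G2) ✓
  (5,11) → (φ(5),φ(11)) = (3,11) ∈ E(G2) ✓
  (6,7) → (φ(6),φ(7)) = (0,4) ∈ E(G2) ✓
  (6,8) → (φ(6),φ(8)) = (4,7) ∈ E(G2) ✓
  (6,10) → (φ(6),φ(10)) = (4,6) ∈ E(G2) ✓
  (7,11) → (φ(7),φ(11)) = (0,3) ∈ E(G2) ✓
  (8,9) → (φ(8),φ(9)) = (7,8) ∈ E(G2) ✓
  (9,10) → (φ(9),φ(10)) = (6,8) ∈ E(G2) ✓
  (9,11) → (φ(9),φ(11)) = (3,8) ∈ E(G2) ✓
  (10,11) → (φ(10),φ(11)) = (3,6) ∈ E(G2) ✓
All 31 edges of G1 map to edges of G2, and |E(G1)| = |E(G2)| = 31, so φ is a bijection on edges as well as vertices. Hence G1 ≅ G2.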